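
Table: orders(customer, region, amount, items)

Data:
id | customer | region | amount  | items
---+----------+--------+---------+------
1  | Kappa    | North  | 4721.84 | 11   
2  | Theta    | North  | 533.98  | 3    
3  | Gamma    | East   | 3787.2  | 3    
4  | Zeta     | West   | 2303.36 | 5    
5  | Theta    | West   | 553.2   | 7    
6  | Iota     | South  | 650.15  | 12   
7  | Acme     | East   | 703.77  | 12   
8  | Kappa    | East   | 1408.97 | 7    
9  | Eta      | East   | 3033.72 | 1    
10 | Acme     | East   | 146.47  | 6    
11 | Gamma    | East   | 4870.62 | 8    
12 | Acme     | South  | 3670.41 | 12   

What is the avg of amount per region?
SELECT region, AVG(amount) as result
FROM orders
GROUP BY region

Result:
  East: 2325.13
  North: 2627.91
  South: 2160.28
  West: 1428.28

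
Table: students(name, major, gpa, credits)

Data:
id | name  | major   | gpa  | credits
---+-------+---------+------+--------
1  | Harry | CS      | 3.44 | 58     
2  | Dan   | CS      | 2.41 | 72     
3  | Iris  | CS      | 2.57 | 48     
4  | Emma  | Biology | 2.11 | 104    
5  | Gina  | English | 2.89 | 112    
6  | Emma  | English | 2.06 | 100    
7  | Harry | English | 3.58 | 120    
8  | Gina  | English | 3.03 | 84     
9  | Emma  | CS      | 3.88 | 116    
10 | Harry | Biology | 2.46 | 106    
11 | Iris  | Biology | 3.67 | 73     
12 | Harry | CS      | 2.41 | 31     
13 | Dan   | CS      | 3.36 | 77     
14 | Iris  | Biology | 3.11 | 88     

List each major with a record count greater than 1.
SELECT major, COUNT(*) as cnt
FROM students
GROUP BY major
HAVING COUNT(*) > 1

Result:
  Biology: 4
  CS: 6
  English: 4

Note: HAVING filters groups after aggregation, WHERE filters rows before.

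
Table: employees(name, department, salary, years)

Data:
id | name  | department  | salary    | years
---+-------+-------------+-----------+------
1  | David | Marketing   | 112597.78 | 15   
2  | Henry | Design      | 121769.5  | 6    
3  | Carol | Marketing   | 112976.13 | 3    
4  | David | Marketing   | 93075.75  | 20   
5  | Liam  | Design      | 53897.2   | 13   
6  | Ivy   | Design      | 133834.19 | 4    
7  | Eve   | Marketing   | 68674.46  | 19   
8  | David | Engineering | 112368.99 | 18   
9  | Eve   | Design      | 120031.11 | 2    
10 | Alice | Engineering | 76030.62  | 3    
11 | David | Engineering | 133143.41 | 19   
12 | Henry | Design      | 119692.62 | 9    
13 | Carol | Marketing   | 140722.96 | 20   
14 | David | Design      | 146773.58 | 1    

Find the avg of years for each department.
SELECT department, AVG(years) as result
FROM employees
GROUP BY department

Result:
  Design: 5.83
  Engineering: 13.33
  Marketing: 15.40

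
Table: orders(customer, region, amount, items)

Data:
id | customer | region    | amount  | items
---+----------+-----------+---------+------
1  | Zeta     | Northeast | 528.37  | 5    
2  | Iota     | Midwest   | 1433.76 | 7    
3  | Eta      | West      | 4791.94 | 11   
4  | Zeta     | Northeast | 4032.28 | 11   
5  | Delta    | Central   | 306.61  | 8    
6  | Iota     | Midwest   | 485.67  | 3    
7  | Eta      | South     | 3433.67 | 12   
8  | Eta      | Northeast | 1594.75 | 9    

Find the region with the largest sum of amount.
SELECT region, SUM(amount) as val
FROM orders
GROUP BY region
ORDER BY val DESC
LIMIT 1

Result: Northeast with sum(amount) = 6155.40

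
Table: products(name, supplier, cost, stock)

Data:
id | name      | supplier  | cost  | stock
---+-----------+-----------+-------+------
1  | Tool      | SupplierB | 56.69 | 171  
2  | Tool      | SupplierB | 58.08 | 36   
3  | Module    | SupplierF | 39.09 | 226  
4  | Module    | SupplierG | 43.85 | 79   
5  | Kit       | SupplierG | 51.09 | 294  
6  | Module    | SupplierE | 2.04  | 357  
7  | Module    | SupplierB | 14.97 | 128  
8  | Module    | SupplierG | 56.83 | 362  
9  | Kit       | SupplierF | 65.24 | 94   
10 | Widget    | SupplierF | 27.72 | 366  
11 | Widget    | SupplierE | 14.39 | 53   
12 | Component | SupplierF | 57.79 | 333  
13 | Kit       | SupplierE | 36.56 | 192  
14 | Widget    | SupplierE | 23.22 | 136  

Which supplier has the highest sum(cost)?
SELECT supplier, SUM(cost) as val
FROM products
GROUP BY supplier
ORDER BY val DESC
LIMIT 1

Result: SupplierF with sum(cost) = 189.84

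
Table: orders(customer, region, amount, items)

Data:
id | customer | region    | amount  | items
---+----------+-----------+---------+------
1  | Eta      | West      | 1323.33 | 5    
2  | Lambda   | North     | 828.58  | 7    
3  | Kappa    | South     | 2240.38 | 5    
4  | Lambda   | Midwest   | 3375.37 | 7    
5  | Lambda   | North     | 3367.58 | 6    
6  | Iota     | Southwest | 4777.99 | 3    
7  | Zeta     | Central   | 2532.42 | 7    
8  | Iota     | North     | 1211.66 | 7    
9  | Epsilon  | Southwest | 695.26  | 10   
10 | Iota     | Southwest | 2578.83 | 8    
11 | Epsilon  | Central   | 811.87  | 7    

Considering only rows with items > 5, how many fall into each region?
SELECT region, COUNT(*)
FROM orders
WHERE items > 5
GROUP BY region

Note: WHERE filters rows before grouping.

Result:
  Central: 2
  Midwest: 1
  North: 3
  Southwest: 2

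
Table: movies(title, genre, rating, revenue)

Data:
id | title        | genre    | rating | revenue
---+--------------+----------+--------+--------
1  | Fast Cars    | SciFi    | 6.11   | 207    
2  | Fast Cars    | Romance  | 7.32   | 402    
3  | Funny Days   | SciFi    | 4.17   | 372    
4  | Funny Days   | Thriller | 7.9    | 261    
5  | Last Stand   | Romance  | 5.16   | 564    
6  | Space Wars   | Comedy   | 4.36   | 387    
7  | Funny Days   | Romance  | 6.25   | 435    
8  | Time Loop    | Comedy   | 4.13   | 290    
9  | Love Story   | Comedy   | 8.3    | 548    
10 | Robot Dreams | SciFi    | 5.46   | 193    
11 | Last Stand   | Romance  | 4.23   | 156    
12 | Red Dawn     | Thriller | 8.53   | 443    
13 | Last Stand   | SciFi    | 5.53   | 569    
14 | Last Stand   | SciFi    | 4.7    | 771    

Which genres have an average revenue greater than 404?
SELECT genre, AVG(revenue)
FROM movies
GROUP BY genre
HAVING AVG(revenue) > 404

Result:
  Comedy: avg=408.33
  SciFi: avg=422.40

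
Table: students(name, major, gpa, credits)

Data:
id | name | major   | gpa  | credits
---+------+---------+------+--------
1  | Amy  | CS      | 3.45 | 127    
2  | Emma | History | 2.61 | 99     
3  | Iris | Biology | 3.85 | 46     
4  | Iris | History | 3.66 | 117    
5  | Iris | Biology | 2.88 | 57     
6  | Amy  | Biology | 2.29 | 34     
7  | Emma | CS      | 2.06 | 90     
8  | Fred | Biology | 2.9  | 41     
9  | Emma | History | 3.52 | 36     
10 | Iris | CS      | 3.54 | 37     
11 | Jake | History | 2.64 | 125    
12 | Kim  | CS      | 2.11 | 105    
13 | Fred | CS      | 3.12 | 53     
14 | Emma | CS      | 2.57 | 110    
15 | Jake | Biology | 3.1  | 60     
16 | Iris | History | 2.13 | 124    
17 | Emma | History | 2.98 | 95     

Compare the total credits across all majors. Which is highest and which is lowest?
SELECT major, SUM(credits)
FROM students
GROUP BY major
ORDER BY SUM(credits)

All groups:
  Biology: 238
  CS: 522
  History: 596

Highest: History (596)
Lowest: Biology (238)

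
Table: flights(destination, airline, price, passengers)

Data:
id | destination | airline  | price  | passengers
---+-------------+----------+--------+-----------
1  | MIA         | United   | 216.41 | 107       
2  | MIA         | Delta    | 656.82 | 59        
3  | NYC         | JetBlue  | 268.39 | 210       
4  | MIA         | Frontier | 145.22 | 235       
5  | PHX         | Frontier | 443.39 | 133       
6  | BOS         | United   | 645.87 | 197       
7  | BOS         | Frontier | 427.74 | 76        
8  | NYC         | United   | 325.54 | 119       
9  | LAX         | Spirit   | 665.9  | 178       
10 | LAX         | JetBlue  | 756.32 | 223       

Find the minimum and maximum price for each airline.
SELECT airline, MIN(price), MAX(price)
FROM flights
GROUP BY airline

Result:
  Delta: min=656.82, max=656.82
  Frontier: min=145.22, max=443.39
  JetBlue: min=268.39, max=756.32
  Spirit: min=665.90, max=665.90
  United: min=216.41, max=645.87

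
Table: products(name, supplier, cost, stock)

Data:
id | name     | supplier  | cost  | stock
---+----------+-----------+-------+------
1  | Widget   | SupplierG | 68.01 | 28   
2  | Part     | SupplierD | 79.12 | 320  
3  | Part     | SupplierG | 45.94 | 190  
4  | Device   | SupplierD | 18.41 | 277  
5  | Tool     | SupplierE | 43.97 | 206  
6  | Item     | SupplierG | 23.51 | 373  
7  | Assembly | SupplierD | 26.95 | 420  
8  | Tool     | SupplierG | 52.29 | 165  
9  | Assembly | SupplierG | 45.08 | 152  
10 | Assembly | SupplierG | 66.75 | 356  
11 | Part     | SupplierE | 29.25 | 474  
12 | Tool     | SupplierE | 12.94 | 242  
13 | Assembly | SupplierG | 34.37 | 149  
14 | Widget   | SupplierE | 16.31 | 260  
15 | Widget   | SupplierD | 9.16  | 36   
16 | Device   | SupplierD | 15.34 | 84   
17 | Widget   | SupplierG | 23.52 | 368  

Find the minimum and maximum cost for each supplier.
SELECT supplier, MIN(cost), MAX(cost)
FROM products
GROUP BY supplier

Result:
  SupplierD: min=9.16, max=79.12
  SupplierE: min=12.94, max=43.97
  SupplierG: min=23.51, max=68.01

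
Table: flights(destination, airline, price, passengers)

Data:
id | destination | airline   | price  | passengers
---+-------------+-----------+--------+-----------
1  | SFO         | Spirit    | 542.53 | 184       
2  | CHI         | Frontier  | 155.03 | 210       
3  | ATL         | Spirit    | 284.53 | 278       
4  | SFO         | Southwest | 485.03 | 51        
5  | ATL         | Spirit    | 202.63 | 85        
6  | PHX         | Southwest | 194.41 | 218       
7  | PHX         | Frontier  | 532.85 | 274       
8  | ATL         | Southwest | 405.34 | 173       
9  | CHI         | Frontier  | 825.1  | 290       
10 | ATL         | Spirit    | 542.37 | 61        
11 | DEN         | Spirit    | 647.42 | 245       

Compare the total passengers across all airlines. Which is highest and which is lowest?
SELECT airline, SUM(passengers)
FROM flights
GROUP BY airline
ORDER BY SUM(passengers)

All groups:
  Southwest: 442
  Frontier: 774
  Spirit: 853

Highest: Spirit (853)
Lowest: Southwest (442)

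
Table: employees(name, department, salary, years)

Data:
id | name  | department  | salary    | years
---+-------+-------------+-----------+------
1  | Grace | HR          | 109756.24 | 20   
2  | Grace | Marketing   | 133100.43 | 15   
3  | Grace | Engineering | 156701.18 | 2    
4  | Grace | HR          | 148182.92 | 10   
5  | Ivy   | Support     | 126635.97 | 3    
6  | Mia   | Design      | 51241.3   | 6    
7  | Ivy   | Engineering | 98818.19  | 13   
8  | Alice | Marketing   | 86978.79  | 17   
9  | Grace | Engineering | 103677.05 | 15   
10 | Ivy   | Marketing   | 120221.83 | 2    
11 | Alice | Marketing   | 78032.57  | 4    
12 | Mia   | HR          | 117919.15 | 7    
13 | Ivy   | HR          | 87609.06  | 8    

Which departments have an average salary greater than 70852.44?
SELECT department, AVG(salary)
FROM employees
GROUP BY department
HAVING AVG(salary) > 70852.44

Result:
  Engineering: avg=119732.14
  HR: avg=115866.84
  Marketing: avg=104583.41
  Support: avg=126635.97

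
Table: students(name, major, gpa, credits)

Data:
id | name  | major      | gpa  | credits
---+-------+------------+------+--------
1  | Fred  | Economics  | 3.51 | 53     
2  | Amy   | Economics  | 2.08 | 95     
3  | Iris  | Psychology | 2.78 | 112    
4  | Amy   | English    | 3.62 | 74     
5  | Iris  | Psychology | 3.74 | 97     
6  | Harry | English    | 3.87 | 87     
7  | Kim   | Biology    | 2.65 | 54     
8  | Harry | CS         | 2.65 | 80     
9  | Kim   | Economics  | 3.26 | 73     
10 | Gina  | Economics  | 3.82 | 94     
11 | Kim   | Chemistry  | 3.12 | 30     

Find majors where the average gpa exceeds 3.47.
SELECT major, AVG(gpa)
FROM students
GROUP BY major
HAVING AVG(gpa) > 3.47

Result:
  English: avg=3.75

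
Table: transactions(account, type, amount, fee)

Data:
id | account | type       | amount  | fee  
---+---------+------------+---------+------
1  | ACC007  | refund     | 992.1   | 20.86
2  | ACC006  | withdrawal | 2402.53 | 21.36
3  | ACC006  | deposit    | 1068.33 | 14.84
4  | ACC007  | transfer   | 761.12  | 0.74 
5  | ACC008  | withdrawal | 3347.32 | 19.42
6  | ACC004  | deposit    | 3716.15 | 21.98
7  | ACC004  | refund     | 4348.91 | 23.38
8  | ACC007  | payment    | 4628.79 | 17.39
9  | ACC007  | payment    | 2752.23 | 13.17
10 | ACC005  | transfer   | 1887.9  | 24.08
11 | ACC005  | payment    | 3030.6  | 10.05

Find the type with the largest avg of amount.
SELECT type, AVG(amount) as val
FROM transactions
GROUP BY type
ORDER BY val DESC
LIMIT 1

Result: payment with avg(amount) = 3470.54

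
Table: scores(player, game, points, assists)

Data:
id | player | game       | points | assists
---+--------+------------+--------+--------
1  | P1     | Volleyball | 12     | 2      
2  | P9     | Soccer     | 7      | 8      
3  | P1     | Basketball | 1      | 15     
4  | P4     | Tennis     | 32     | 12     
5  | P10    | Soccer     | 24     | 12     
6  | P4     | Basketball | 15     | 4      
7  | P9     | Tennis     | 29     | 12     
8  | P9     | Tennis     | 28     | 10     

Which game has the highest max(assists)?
SELECT game, MAX(assists) as val
FROM scores
GROUP BY game
ORDER BY val DESC
LIMIT 1

Result: Basketball with max(assists) = 15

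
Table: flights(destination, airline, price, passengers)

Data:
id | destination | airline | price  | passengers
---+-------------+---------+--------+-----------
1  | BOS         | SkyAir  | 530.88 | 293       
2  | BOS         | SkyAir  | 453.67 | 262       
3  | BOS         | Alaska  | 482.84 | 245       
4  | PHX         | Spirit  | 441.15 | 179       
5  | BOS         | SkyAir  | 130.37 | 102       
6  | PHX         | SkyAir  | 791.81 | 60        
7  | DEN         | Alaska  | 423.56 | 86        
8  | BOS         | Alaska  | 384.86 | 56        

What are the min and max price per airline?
SELECT airline, MIN(price), MAX(price)
FROM flights
GROUP BY airline

Result:
  Alaska: min=384.86, max=482.84
  SkyAir: min=130.37, max=791.81
  Spirit: min=441.15, max=441.15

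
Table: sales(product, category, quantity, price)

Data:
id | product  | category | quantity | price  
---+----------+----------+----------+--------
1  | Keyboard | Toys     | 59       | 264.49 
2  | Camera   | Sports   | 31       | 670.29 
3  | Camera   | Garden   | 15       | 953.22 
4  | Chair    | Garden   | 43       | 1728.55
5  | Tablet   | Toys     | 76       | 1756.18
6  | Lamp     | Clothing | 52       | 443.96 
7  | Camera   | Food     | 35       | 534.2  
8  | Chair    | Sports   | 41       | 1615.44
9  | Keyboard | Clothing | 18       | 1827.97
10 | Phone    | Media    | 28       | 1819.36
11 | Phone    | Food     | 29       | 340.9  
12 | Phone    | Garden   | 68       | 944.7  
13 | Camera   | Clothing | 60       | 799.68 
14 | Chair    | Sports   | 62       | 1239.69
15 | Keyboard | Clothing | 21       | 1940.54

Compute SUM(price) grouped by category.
SELECT category, SUM(price) as result
FROM sales
GROUP BY category

Result:
  Clothing: 5012.15
  Food: 875.10
  Garden: 3626.47
  Media: 1819.36
  Sports: 3525.42
  Toys: 2020.67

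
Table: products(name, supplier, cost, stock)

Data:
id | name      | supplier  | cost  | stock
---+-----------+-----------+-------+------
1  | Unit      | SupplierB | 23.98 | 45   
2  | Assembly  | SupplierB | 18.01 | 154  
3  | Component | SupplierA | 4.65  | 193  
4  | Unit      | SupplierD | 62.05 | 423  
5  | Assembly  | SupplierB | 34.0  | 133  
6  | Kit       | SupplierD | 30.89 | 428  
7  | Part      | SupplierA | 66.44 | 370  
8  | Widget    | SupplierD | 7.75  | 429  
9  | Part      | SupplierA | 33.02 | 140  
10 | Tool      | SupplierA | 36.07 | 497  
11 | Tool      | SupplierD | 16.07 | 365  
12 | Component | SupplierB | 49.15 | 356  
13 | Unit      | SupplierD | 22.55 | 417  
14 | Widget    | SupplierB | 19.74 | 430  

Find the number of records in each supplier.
SELECT supplier, COUNT(*) as count
FROM products
GROUP BY supplier

Result:
  SupplierA: 4
  SupplierB: 5
  SupplierD: 5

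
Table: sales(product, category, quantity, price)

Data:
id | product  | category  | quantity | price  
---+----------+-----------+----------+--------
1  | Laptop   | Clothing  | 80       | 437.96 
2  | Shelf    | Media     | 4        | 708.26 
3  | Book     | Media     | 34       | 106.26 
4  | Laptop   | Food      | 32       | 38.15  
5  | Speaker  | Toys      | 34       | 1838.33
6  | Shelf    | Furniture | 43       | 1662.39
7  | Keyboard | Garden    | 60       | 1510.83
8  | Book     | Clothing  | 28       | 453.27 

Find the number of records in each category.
SELECT category, COUNT(*) as count
FROM sales
GROUP BY category

Result:
  Clothing: 2
  Food: 1
  Furniture: 1
  Garden: 1
  Media: 2
  Toys: 1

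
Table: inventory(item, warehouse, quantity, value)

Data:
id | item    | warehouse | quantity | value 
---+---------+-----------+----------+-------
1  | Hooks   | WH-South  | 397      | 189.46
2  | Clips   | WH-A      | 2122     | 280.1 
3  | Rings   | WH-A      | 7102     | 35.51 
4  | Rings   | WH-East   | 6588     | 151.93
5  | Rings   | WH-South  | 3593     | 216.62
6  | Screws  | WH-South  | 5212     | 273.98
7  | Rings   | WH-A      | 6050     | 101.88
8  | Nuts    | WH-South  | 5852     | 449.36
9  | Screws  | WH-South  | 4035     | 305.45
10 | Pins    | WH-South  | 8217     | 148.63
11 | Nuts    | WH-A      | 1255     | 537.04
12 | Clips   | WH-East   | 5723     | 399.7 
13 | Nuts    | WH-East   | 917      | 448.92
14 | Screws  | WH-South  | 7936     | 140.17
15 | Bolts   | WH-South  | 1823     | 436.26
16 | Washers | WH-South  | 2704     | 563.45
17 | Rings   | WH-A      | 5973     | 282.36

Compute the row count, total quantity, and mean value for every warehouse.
SELECT warehouse,
       COUNT(*) as cnt,
       SUM(quantity) as total_quantity,
       AVG(value) as avg_value
FROM inventory
GROUP BY warehouse

Result:
  WH-A: 5 records, 22502 total quantity, 247.38 avg value
  WH-East: 3 records, 13228 total quantity, 333.52 avg value
  WH-South: 9 records, 39769 total quantity, 302.60 avg value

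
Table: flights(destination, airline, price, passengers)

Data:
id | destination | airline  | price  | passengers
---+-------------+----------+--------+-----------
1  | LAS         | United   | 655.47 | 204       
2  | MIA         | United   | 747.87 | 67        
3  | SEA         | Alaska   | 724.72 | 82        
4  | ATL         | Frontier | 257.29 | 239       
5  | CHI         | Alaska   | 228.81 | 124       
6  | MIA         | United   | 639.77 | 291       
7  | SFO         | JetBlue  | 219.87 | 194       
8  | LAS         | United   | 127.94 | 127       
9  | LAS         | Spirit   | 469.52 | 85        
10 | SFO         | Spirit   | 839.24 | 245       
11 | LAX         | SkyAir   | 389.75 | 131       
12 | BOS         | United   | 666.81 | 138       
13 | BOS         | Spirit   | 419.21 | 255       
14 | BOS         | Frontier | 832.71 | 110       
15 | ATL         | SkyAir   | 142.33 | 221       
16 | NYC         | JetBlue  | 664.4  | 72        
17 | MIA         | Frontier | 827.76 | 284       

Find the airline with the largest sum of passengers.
SELECT airline, SUM(passengers) as val
FROM flights
GROUP BY airline
ORDER BY val DESC
LIMIT 1

Result: United with sum(passengers) = 827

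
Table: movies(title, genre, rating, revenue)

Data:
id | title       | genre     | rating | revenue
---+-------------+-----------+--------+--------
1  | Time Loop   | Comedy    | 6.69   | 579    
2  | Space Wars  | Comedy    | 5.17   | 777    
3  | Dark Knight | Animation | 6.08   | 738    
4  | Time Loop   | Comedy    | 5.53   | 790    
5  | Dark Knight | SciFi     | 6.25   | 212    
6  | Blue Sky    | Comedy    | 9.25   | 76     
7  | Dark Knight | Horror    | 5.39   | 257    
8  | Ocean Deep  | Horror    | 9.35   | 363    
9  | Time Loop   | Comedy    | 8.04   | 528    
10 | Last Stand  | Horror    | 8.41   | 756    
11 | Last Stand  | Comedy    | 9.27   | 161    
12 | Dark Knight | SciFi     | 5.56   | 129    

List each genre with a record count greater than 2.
SELECT genre, COUNT(*) as cnt
FROM movies
GROUP BY genre
HAVING COUNT(*) > 2

Result:
  Comedy: 6
  Horror: 3

Note: HAVING filters groups after aggregation, WHERE filters rows before.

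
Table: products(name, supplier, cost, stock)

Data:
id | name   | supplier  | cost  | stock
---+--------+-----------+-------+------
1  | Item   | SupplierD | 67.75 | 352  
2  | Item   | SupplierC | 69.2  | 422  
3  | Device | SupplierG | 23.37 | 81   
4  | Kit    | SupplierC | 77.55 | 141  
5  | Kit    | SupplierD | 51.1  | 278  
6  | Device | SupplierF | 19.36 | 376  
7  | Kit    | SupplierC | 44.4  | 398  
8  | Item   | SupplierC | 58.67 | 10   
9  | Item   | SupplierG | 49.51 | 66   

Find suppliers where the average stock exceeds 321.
SELECT supplier, AVG(stock)
FROM products
GROUP BY supplier
HAVING AVG(stock) > 321

Result:
  SupplierF: avg=376.00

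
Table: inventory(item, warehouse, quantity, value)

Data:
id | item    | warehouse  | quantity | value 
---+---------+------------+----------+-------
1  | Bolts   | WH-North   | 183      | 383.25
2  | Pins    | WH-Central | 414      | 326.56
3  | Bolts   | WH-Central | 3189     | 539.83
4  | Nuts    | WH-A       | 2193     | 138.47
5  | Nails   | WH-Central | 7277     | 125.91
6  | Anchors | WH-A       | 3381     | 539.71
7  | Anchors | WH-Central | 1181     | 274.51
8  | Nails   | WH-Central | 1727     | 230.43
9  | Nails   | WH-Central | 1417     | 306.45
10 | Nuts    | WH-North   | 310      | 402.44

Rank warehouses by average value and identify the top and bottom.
SELECT warehouse, AVG(value)
FROM inventory
GROUP BY warehouse
ORDER BY AVG(value)

All groups:
  WH-Central: 300.62
  WH-A: 339.09
  WH-North: 392.85

Highest: WH-North (392.85)
Lowest: WH-Central (300.62)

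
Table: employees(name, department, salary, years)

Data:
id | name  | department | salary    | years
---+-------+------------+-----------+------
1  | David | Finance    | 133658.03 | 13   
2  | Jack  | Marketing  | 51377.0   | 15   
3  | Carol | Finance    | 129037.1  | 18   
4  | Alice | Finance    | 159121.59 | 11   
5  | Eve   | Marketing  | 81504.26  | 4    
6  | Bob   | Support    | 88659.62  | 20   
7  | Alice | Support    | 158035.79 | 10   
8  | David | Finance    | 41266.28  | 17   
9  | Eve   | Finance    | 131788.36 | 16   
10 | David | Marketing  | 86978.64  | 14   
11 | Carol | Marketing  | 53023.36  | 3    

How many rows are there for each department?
SELECT department, COUNT(*) as count
FROM employees
GROUP BY department

Result:
  Finance: 5
  Marketing: 4
  Support: 2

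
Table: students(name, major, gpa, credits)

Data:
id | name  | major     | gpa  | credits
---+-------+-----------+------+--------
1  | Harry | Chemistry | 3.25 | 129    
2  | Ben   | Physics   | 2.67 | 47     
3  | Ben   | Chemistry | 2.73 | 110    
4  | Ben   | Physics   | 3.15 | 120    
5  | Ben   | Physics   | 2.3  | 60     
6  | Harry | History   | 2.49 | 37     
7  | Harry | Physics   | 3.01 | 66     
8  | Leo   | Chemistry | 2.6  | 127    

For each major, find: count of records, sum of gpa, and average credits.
SELECT major,
       COUNT(*) as cnt,
       SUM(gpa) as total_gpa,
       AVG(credits) as avg_credits
FROM students
GROUP BY major

Result:
  Chemistry: 3 records, 8.58 total gpa, 122.00 avg credits
  History: 1 records, 2.49 total gpa, 37.00 avg credits
  Physics: 4 records, 11.13 total gpa, 73.25 avg credits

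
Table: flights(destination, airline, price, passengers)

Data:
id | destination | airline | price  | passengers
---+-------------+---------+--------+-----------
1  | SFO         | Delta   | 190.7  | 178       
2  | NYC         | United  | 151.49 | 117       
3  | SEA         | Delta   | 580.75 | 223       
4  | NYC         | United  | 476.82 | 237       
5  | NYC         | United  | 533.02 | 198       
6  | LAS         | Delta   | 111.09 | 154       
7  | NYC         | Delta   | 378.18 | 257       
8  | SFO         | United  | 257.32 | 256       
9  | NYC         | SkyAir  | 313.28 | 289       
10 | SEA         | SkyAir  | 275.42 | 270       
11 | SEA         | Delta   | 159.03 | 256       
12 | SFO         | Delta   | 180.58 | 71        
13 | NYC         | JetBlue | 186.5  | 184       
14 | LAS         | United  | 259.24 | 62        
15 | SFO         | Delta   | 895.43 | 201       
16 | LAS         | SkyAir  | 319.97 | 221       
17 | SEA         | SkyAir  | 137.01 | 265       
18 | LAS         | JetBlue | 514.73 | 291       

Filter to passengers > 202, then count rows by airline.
SELECT airline, COUNT(*)
FROM flights
WHERE passengers > 202
GROUP BY airline

Note: WHERE filters rows before grouping.

Result:
  Delta: 3
  JetBlue: 1
  SkyAir: 4
  United: 2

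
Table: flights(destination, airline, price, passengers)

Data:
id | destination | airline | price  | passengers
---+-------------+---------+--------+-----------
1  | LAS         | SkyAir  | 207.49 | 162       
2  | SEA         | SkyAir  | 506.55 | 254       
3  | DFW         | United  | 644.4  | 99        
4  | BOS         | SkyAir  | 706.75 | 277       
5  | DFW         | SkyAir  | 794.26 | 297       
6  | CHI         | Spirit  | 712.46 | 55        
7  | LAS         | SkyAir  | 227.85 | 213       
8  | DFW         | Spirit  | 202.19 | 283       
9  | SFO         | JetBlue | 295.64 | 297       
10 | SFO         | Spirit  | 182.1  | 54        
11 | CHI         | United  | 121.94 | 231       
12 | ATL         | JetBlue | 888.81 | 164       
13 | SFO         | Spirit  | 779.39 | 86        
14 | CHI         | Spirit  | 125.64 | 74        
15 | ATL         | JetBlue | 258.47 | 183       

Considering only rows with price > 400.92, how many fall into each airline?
SELECT airline, COUNT(*)
FROM flights
WHERE price > 400.92
GROUP BY airline

Note: WHERE filters rows before grouping.

Result:
  JetBlue: 1
  SkyAir: 3
  Spirit: 2
  United: 1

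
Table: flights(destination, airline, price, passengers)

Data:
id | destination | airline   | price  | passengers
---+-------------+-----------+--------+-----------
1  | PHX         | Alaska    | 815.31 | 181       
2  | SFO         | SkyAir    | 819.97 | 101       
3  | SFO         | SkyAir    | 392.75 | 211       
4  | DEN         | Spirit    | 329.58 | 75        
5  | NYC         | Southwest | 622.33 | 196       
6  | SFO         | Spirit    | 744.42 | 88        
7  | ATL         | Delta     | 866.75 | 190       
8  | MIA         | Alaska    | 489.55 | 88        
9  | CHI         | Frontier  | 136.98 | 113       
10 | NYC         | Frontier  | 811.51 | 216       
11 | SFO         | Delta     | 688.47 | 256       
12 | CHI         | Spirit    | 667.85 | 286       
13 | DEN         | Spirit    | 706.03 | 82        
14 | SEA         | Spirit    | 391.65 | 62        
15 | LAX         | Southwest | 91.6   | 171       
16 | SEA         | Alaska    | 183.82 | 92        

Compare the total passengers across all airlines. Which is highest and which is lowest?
SELECT airline, SUM(passengers)
FROM flights
GROUP BY airline
ORDER BY SUM(passengers)

All groups:
  SkyAir: 312
  Frontier: 329
  Alaska: 361
  Southwest: 367
  Delta: 446
  Spirit: 593

Highest: Spirit (593)
Lowest: SkyAir (312)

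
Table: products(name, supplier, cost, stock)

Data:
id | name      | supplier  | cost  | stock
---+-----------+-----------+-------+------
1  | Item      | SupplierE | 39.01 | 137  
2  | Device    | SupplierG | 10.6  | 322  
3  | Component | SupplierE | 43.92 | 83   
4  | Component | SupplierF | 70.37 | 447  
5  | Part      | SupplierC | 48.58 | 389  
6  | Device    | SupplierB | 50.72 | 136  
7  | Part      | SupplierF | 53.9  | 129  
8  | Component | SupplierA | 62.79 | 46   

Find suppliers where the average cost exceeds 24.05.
SELECT supplier, AVG(cost)
FROM products
GROUP BY supplier
HAVING AVG(cost) > 24.05

Result:
  SupplierA: avg=62.79
  SupplierB: avg=50.72
  SupplierC: avg=48.58
  SupplierE: avg=41.47
  SupplierF: avg=62.14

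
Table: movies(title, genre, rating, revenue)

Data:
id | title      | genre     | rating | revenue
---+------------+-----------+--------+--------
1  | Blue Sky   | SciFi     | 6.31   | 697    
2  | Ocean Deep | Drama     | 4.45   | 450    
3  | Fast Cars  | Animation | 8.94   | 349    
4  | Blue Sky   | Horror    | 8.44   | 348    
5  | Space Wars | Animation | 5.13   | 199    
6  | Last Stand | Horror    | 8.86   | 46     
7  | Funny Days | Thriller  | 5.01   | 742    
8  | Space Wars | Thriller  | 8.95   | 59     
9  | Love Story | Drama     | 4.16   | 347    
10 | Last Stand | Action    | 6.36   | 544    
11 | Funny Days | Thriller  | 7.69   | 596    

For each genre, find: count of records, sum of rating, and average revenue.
SELECT genre,
       COUNT(*) as cnt,
       SUM(rating) as total_rating,
       AVG(revenue) as avg_revenue
FROM movies
GROUP BY genre

Result:
  Action: 1 records, 6.36 total rating, 544.00 avg revenue
  Animation: 2 records, 14.07 total rating, 274.00 avg revenue
  Drama: 2 records, 8.61 total rating, 398.50 avg revenue
  Horror: 2 records, 17.30 total rating, 197.00 avg revenue
  SciFi: 1 records, 6.31 total rating, 697.00 avg revenue
  Thriller: 3 records, 21.65 total rating, 465.67 avg revenue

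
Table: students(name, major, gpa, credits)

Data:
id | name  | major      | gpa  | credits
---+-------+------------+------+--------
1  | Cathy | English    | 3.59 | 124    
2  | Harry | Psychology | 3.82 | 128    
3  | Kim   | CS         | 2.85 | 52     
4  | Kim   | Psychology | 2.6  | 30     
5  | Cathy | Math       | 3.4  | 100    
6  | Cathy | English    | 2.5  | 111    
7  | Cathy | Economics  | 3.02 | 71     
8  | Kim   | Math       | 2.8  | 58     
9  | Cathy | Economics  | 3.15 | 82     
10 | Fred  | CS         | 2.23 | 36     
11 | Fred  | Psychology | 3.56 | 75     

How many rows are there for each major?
SELECT major, COUNT(*) as count
FROM students
GROUP BY major

Result:
  CS: 2
  Economics: 2
  English: 2
  Math: 2
  Psychology: 3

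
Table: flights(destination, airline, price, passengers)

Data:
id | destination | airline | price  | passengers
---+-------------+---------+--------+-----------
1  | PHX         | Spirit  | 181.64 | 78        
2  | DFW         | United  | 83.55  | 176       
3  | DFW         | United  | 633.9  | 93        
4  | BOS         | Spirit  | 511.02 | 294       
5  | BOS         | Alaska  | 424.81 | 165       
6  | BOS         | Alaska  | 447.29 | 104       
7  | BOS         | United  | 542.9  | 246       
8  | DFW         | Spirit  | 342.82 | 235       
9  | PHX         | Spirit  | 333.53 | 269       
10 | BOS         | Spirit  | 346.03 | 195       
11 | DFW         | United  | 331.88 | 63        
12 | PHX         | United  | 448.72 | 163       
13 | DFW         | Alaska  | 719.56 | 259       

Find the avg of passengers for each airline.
SELECT airline, AVG(passengers) as result
FROM flights
GROUP BY airline

Result:
  Alaska: 176.00
  Spirit: 214.20
  United: 148.20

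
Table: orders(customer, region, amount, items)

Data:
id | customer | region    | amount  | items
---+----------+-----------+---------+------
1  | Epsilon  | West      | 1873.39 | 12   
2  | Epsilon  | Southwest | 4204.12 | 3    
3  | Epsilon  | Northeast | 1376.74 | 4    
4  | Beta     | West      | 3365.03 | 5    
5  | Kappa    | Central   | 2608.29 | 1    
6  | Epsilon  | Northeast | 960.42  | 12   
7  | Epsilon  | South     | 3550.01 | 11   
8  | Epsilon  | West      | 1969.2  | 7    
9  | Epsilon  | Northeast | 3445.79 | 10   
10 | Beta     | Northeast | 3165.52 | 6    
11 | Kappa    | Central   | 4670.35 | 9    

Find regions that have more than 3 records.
SELECT region, COUNT(*) as cnt
FROM orders
GROUP BY region
HAVING COUNT(*) > 3

Result:
  Northeast: 4

Note: HAVING filters groups after aggregation, WHERE filters rows before.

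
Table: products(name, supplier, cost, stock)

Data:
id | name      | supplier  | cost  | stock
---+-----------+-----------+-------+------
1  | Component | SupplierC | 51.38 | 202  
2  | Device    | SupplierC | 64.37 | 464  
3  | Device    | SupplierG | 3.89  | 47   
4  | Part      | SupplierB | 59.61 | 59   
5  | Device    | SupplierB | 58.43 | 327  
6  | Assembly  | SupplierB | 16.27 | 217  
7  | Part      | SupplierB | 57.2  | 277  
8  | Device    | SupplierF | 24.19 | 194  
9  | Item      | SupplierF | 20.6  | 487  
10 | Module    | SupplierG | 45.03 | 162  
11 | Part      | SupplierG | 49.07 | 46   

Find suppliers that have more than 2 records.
SELECT supplier, COUNT(*) as cnt
FROM products
GROUP BY supplier
HAVING COUNT(*) > 2

Result:
  SupplierB: 4
  SupplierG: 3

Note: HAVING filters groups after aggregation, WHERE filters rows before.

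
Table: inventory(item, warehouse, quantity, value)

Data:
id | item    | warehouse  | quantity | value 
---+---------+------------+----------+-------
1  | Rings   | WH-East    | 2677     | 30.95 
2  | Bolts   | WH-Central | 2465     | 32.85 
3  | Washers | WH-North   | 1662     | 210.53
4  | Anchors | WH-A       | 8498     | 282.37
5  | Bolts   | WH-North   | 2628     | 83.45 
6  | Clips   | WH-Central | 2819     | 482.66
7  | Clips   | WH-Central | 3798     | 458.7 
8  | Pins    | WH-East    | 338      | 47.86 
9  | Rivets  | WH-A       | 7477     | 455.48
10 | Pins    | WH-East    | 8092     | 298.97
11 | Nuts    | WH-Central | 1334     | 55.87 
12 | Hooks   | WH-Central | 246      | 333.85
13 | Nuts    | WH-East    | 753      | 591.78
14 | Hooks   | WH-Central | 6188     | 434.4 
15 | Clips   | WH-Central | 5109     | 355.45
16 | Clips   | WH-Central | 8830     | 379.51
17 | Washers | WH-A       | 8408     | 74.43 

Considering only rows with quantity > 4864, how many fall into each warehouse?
SELECT warehouse, COUNT(*)
FROM inventory
WHERE quantity > 4864
GROUP BY warehouse

Note: WHERE filters rows before grouping.

Result:
  WH-A: 3
  WH-Central: 3
  WH-East: 1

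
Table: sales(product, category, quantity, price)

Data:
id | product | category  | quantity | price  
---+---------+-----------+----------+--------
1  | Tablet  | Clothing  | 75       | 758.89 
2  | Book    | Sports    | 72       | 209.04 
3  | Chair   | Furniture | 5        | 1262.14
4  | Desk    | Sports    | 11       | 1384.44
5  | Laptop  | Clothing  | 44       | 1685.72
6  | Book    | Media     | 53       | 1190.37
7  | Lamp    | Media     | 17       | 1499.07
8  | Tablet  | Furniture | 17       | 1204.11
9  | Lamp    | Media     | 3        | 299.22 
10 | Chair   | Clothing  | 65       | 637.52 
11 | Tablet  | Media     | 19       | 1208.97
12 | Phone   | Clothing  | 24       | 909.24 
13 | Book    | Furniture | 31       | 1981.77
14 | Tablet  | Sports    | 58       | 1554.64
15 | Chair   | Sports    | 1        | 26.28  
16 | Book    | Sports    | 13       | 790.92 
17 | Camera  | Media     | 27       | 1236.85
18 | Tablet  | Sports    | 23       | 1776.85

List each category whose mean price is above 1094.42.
SELECT category, AVG(price)
FROM sales
GROUP BY category
HAVING AVG(price) > 1094.42

Result:
  Furniture: avg=1482.67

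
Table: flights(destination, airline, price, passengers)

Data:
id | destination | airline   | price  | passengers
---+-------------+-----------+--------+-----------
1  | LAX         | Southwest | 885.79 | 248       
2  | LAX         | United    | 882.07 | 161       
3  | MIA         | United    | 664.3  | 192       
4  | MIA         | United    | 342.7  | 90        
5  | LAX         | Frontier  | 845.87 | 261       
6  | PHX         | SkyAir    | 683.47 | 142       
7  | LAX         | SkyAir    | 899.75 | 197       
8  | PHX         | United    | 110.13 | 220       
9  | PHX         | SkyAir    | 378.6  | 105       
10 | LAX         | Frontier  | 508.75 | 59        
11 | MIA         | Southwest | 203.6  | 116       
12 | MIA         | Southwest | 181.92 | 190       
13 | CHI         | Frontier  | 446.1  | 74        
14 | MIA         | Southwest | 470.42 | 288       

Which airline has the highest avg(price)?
SELECT airline, AVG(price) as val
FROM flights
GROUP BY airline
ORDER BY val DESC
LIMIT 1

Result: SkyAir with avg(price) = 653.94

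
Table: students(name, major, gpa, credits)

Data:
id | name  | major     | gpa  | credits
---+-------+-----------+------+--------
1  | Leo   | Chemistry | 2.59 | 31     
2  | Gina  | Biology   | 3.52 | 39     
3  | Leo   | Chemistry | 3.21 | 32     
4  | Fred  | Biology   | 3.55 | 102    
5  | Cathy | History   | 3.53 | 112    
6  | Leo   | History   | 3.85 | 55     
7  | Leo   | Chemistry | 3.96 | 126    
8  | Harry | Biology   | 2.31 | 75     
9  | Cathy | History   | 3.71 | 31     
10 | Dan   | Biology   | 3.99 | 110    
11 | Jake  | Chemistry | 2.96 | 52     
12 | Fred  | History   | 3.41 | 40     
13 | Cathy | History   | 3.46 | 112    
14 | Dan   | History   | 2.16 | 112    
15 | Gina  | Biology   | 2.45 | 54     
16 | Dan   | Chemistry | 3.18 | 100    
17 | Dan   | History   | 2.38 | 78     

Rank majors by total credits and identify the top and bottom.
SELECT major, SUM(credits)
FROM students
GROUP BY major
ORDER BY SUM(credits)

All groups:
  Chemistry: 341
  Biology: 380
  History: 540

Highest: History (540)
Lowest: Chemistry (341)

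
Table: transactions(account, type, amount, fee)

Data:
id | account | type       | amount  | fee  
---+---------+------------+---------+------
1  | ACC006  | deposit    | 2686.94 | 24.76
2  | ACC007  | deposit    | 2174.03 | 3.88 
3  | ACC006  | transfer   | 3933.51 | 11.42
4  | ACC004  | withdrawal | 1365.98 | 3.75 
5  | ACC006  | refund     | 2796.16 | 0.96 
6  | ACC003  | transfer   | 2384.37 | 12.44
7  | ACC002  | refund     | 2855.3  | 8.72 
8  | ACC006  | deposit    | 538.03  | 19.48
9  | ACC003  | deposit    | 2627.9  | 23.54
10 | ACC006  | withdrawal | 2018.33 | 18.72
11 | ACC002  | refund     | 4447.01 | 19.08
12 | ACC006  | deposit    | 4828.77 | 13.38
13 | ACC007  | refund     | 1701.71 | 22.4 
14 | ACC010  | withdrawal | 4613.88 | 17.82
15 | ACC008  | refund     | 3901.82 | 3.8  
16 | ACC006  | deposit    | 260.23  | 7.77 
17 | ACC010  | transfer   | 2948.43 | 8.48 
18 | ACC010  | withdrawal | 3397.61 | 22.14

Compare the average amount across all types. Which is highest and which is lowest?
SELECT type, AVG(amount)
FROM transactions
GROUP BY type
ORDER BY AVG(amount)

All groups:
  deposit: 2185.98
  withdrawal: 2848.95
  transfer: 3088.77
  refund: 3140.40

Highest: refund (3140.40)
Lowest: deposit (2185.98)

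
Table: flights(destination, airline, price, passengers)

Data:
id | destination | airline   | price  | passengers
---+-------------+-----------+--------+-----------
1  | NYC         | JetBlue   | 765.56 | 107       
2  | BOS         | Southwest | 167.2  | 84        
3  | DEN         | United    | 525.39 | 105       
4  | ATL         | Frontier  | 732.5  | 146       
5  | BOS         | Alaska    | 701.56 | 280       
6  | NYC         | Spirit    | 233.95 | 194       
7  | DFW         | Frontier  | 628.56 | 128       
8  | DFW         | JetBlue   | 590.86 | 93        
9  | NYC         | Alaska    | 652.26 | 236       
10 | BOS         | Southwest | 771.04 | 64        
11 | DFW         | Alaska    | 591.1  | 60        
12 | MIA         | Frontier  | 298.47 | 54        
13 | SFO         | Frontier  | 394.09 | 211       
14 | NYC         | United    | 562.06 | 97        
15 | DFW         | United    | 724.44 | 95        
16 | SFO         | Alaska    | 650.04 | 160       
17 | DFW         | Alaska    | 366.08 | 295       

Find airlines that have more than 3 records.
SELECT airline, COUNT(*) as cnt
FROM flights
GROUP BY airline
HAVING COUNT(*) > 3

Result:
  Alaska: 5
  Frontier: 4

Note: HAVING filters groups after aggregation, WHERE filters rows before.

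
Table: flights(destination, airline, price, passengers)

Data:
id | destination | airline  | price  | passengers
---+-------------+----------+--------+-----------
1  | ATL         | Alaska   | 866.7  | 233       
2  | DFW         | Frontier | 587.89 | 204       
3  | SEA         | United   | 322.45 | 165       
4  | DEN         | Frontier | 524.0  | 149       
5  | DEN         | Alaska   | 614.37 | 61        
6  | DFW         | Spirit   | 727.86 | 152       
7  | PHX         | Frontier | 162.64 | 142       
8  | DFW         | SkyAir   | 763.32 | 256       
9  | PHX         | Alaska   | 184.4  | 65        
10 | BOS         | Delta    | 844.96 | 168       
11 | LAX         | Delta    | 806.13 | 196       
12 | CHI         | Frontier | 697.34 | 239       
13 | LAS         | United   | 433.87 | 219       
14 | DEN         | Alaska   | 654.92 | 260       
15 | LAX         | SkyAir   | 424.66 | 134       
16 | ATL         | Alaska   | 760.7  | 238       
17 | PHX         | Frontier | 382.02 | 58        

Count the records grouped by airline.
SELECT airline, COUNT(*) as count
FROM flights
GROUP BY airline

Result:
  Alaska: 5
  Delta: 2
  Frontier: 5
  SkyAir: 2
  Spirit: 1
  United: 2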